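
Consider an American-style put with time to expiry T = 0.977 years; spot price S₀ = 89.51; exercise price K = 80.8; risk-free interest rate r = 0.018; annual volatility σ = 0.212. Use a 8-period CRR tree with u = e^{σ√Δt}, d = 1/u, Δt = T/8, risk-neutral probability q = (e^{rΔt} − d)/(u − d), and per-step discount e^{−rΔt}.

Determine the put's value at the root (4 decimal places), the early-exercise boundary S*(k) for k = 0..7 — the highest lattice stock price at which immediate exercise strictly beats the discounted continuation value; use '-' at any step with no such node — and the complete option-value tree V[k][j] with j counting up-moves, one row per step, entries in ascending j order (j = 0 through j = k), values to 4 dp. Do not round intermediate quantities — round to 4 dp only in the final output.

price = 3.3098
boundary = - - - - - 61.8009 66.5534 71.6714
tree:
3.3098
5.0012 1.6081
7.3613 2.6284 0.5798
10.5030 4.2056 1.0395 0.1160
14.4401 6.5542 1.8409 0.2308 0.0000
18.9991 9.8777 3.2106 0.4591 0.0000 0.0000
23.4122 14.2466 5.4880 0.9136 0.0000 0.0000 0.0000
27.5101 18.9991 9.1286 1.8179 0.0000 0.0000 0.0000 0.0000
31.3155 23.4122 14.2466 3.6171 0.0000 0.0000 0.0000 0.0000 0.0000

Δt=0.12212, u=1.07690, d=0.92859, q=0.49633, disc=e^(-rΔt)=0.99780
k=8 terminal: V=max(K-S,0) → 31.3155 23.4122 14.2466 3.6171 0.0000 0.0000 0.0000 0.0000 0.0000
k=7: j=0 S=53.2899 intr=27.5101 cont=27.3327 V=27.5101[EX]; j=1 S=61.8009 intr=18.9991 cont=18.8216 V=18.9991[EX]; j=2 S=71.6714 intr=9.1286 cont=8.9512 V=9.1286[EX]; j=3 S=83.1182 intr=0.0000 cont=1.8179 V=1.8179[hold]; j=4 S=96.3933 intr=0.0000 cont=0.0000 V=0.0000[hold]; j=5 S=111.7886 intr=0.0000 cont=0.0000 V=0.0000[hold]; j=6 S=129.6427 intr=0.0000 cont=0.0000 V=0.0000[hold]; j=7 S=150.3483 intr=0.0000 cont=0.0000 V=0.0000[hold]  S*(7)=71.6714
k=6: j=0 S=57.3878 intr=23.4122 cont=23.2347 V=23.4122[EX]; j=1 S=66.5534 intr=14.2466 cont=14.0692 V=14.2466[EX]; j=2 S=77.1829 intr=3.6171 cont=5.4880 V=5.4880[hold]; j=3 S=89.5100 intr=0.0000 cont=0.9136 V=0.9136[hold]; j=4 S=103.8059 intr=0.0000 cont=0.0000 V=0.0000[hold]; j=5 S=120.3851 intr=0.0000 cont=0.0000 V=0.0000[hold]; j=6 S=139.6122 intr=0.0000 cont=0.0000 V=0.0000[hold]  S*(6)=66.5534
k=5: j=0 S=61.8009 intr=18.9991 cont=18.8216 V=18.9991[EX]; j=1 S=71.6714 intr=9.1286 cont=9.8777 V=9.8777[hold]; j=2 S=83.1182 intr=0.0000 cont=3.2106 V=3.2106[hold]; j=3 S=96.3933 intr=0.0000 cont=0.4591 V=0.4591[hold]; j=4 S=111.7886 intr=0.0000 cont=0.0000 V=0.0000[hold]; j=5 S=129.6427 intr=0.0000 cont=0.0000 V=0.0000[hold]  S*(5)=61.8009
k=4: j=0 S=66.5534 intr=14.2466 cont=14.4401 V=14.4401[hold]; j=1 S=77.1829 intr=3.6171 cont=6.5542 V=6.5542[hold]; j=2 S=89.5100 intr=0.0000 cont=1.8409 V=1.8409[hold]; j=3 S=103.8059 intr=0.0000 cont=0.2308 V=0.2308[hold]; j=4 S=120.3851 intr=0.0000 cont=0.0000 V=0.0000[hold]  S*(4)=-
k=3: j=0 S=71.6714 intr=9.1286 cont=10.5030 V=10.5030[hold]; j=1 S=83.1182 intr=0.0000 cont=4.2056 V=4.2056[hold]; j=2 S=96.3933 intr=0.0000 cont=1.0395 V=1.0395[hold]; j=3 S=111.7886 intr=0.0000 cont=0.1160 V=0.1160[hold]  S*(3)=-
k=2: j=0 S=77.1829 intr=3.6171 cont=7.3613 V=7.3613[hold]; j=1 S=89.5100 intr=0.0000 cont=2.6284 V=2.6284[hold]; j=2 S=103.8059 intr=0.0000 cont=0.5798 V=0.5798[hold]  S*(2)=-
k=1: j=0 S=83.1182 intr=0.0000 cont=5.0012 V=5.0012[hold]; j=1 S=96.3933 intr=0.0000 cont=1.6081 V=1.6081[hold]  S*(1)=-
k=0: j=0 S=89.5100 intr=0.0000 cont=3.3098 V=3.3098[hold]  S*(0)=-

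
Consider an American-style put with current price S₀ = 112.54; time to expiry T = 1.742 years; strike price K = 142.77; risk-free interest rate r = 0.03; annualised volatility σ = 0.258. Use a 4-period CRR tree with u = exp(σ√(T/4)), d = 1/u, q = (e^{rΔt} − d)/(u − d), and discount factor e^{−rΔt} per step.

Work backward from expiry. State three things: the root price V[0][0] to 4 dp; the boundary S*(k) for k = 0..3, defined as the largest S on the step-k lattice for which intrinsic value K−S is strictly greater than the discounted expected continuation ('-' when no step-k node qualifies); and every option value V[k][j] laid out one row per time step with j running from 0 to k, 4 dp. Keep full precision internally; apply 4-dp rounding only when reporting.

Δt=0.43550, u=1.18561, d=0.84345, q=0.49597, disc=e^(-rΔt)=0.98702
k=4 terminal: V=max(K-S,0) → 85.8147 62.7091 30.2300 0.0000 0.0000
k=3: j=0 S=67.5270 intr=75.2430 cont=73.3899 V=75.2430[EX]; j=1 S=94.9213 intr=47.8487 cont=45.9955 V=47.8487[EX]; j=2 S=133.4290 intr=9.3410 cont=15.0390 V=15.0390[hold]; j=3 S=187.5584 intr=0.0000 cont=0.0000 V=0.0000[hold]  S*(3)=94.9213
k=2: j=0 S=80.0609 intr=62.7091 cont=60.8559 V=62.7091[EX]; j=1 S=112.5400 intr=30.2300 cont=31.1662 V=31.1662[hold]; j=2 S=158.1952 intr=0.0000 cont=7.4817 V=7.4817[hold]  S*(2)=80.0609
k=1: j=0 S=94.9213 intr=47.8487 cont=46.4538 V=47.8487[EX]; j=1 S=133.4290 intr=9.3410 cont=19.1673 V=19.1673[hold]  S*(1)=94.9213
k=0: j=0 S=112.5400 intr=30.2300 cont=33.1871 V=33.1871[hold]  S*(0)=-

price = 33.1871
boundary = - 94.9213 80.0609 94.9213
tree:
33.1871
47.8487 19.1673
62.7091 31.1662 7.4817
75.2430 47.8487 15.0390 0.0000
85.8147 62.7091 30.2300 0.0000 0.0000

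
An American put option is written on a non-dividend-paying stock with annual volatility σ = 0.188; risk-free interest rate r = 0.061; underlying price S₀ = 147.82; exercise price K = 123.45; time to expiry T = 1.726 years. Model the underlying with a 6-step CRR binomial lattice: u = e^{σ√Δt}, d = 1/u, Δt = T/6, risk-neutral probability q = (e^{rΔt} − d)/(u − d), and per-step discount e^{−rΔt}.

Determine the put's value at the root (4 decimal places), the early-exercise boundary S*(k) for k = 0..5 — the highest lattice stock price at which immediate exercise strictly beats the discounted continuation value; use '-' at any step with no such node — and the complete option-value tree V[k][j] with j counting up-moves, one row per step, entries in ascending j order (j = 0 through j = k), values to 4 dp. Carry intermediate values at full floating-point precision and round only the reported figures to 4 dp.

Δt=0.28767  u=1.10609  d=0.90408  q=0.56245  discount=0.98261
step 6 (expiry): payoffs max(K−S,0) = 42.7291 24.6929 2.6267 0.0000 0.0000 0.0000 0.0000
step 5: (k=5,j=0): S=89.2847, (K−S)⁺=34.1653, hold=32.0179 ⇒ V=34.1653 exercise | (k=5,j=1): S=109.2344, (K−S)⁺=14.2156, hold=12.0682 ⇒ V=14.2156 exercise | (k=5,j=2): S=133.6417, (K−S)⁺=0.0000, hold=1.1293 ⇒ V=1.1293 continue | (k=5,j=3): S=163.5025, (K−S)⁺=0.0000, hold=0.0000 ⇒ V=0.0000 continue | (k=5,j=4): S=200.0354, (K−S)⁺=0.0000, hold=0.0000 ⇒ V=0.0000 continue | (k=5,j=5): S=244.7311, (K−S)⁺=0.0000, hold=0.0000 ⇒ V=0.0000 continue  boundary S*=109.2344
step 4: (k=4,j=0): S=98.7571, (K−S)⁺=24.6929, hold=22.5455 ⇒ V=24.6929 exercise | (k=4,j=1): S=120.8233, (K−S)⁺=2.6267, hold=6.7360 ⇒ V=6.7360 continue | (k=4,j=2): S=147.8200, (K−S)⁺=0.0000, hold=0.4855 ⇒ V=0.4855 continue | (k=4,j=3): S=180.8488, (K−S)⁺=0.0000, hold=0.0000 ⇒ V=0.0000 continue | (k=4,j=4): S=221.2575, (K−S)⁺=0.0000, hold=0.0000 ⇒ V=0.0000 continue  boundary S*=98.7571
step 3: (k=3,j=0): S=109.2344, (K−S)⁺=14.2156, hold=14.3393 ⇒ V=14.3393 continue | (k=3,j=1): S=133.6417, (K−S)⁺=0.0000, hold=3.1644 ⇒ V=3.1644 continue | (k=3,j=2): S=163.5025, (K−S)⁺=0.0000, hold=0.2088 ⇒ V=0.2088 continue | (k=3,j=3): S=200.0354, (K−S)⁺=0.0000, hold=0.0000 ⇒ V=0.0000 continue  boundary S*=-
step 2: (k=2,j=0): S=120.8233, (K−S)⁺=2.6267, hold=7.9139 ⇒ V=7.9139 continue | (k=2,j=1): S=147.8200, (K−S)⁺=0.0000, hold=1.4759 ⇒ V=1.4759 continue | (k=2,j=2): S=180.8488, (K−S)⁺=0.0000, hold=0.0898 ⇒ V=0.0898 continue  boundary S*=-
step 1: (k=1,j=0): S=133.6417, (K−S)⁺=0.0000, hold=4.2182 ⇒ V=4.2182 continue | (k=1,j=1): S=163.5025, (K−S)⁺=0.0000, hold=0.6842 ⇒ V=0.6842 continue  boundary S*=-
step 0: (k=0,j=0): S=147.8200, (K−S)⁺=0.0000, hold=2.1917 ⇒ V=2.1917 continue  boundary S*=-

price = 2.1917
boundary = - - - - 98.7571 109.2344
tree:
2.1917
4.2182 0.6842
7.9139 1.4759 0.0898
14.3393 3.1644 0.2088 0.0000
24.6929 6.7360 0.4855 0.0000 0.0000
34.1653 14.2156 1.1293 0.0000 0.0000 0.0000
42.7291 24.6929 2.6267 0.0000 0.0000 0.0000 0.0000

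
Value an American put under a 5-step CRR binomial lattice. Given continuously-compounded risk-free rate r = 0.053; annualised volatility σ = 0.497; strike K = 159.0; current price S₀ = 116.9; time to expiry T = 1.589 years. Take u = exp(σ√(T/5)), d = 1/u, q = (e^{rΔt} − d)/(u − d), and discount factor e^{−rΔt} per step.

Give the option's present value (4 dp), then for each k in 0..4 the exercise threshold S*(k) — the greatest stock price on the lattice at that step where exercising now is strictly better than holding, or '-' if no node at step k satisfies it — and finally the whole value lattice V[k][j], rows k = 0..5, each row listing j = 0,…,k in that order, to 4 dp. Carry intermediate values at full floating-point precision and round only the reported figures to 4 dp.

price = 51.7270
boundary = - - 66.7506 88.3354 116.9000
tree:
51.7270
70.7149 31.3752
92.2494 48.0782 12.9510
108.5599 70.6646 23.3731 1.2105
120.8850 92.2494 42.1000 2.2811 0.0000
130.1984 108.5599 70.6646 4.2987 0.0000 0.0000

params: Δt=0.31780 u=1.32336 d=0.75565 q=0.46033 e^(-rΔt)=0.98330
t_5 payoffs: 130.1984 108.5599 70.6646 4.2987 0.0000 0.0000
t_4: node(4,0) S=38.1150 payoff=120.8850 vs cont=118.2293 → 120.8850 [stop]  node(4,1) S=66.7506 payoff=92.2494 vs cont=89.5937 → 92.2494 [stop]  node(4,2) S=116.9000 payoff=42.1000 vs cont=39.4443 → 42.1000 [stop]  node(4,3) S=204.7263 payoff=0.0000 vs cont=2.2811 → 2.2811 [wait]  node(4,4) S=358.5360 payoff=0.0000 vs cont=0.0000 → 0.0000 [wait]  ⇒ S*(4)=116.9000
t_3: node(3,0) S=50.4401 payoff=108.5599 vs cont=105.9042 → 108.5599 [stop]  node(3,1) S=88.3354 payoff=70.6646 vs cont=68.0089 → 70.6646 [stop]  node(3,2) S=154.7013 payoff=4.2987 vs cont=23.3731 → 23.3731 [wait]  node(3,3) S=270.9276 payoff=0.0000 vs cont=1.2105 → 1.2105 [wait]  ⇒ S*(3)=88.3354
t_2: node(2,0) S=66.7506 payoff=92.2494 vs cont=89.5937 → 92.2494 [stop]  node(2,1) S=116.9000 payoff=42.1000 vs cont=48.0782 → 48.0782 [wait]  node(2,2) S=204.7263 payoff=0.0000 vs cont=12.9510 → 12.9510 [wait]  ⇒ S*(2)=66.7506
t_1: node(1,0) S=88.3354 payoff=70.6646 vs cont=70.7149 → 70.7149 [wait]  node(1,1) S=154.7013 payoff=4.2987 vs cont=31.3752 → 31.3752 [wait]  ⇒ S*(1)=-
t_0: node(0,0) S=116.9000 payoff=42.1000 vs cont=51.7270 → 51.7270 [wait]  ⇒ S*(0)=-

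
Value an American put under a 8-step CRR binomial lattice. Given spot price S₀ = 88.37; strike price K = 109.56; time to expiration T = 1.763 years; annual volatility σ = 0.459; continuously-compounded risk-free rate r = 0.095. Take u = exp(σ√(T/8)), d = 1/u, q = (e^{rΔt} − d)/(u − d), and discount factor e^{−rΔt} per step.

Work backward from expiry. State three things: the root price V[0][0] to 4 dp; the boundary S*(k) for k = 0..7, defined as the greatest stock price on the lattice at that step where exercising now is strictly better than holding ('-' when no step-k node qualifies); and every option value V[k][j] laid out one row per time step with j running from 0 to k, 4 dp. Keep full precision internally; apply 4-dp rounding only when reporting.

params: Δt=0.22037 u=1.24045 d=0.80616 q=0.49505 e^(-rΔt)=0.97928
t_8 payoffs: 93.7958 85.3033 72.2359 52.1289 21.1900 0.0000 0.0000 0.0000 0.0000
t_7: node(7,0) S=19.5547 payoff=90.0053 vs cont=87.7354 → 90.0053 [stop]  node(7,1) S=30.0892 payoff=79.4708 vs cont=77.2010 → 79.4708 [stop]  node(7,2) S=46.2986 payoff=63.2614 vs cont=60.9915 → 63.2614 [stop]  node(7,3) S=71.2403 payoff=38.3197 vs cont=36.0498 → 38.3197 [stop]  node(7,4) S=109.6185 payoff=0.0000 vs cont=10.4781 → 10.4781 [wait]  node(7,5) S=168.6715 payoff=0.0000 vs cont=0.0000 → 0.0000 [wait]  node(7,6) S=259.5372 payoff=0.0000 vs cont=0.0000 → 0.0000 [wait]  node(7,7) S=399.3535 payoff=0.0000 vs cont=0.0000 → 0.0000 [wait]  ⇒ S*(7)=71.2403
t_6: node(6,0) S=24.2567 payoff=85.3033 vs cont=83.0335 → 85.3033 [stop]  node(6,1) S=37.3241 payoff=72.2359 vs cont=69.9661 → 72.2359 [stop]  node(6,2) S=57.4311 payoff=52.1289 vs cont=49.8591 → 52.1289 [stop]  node(6,3) S=88.3700 payoff=21.1900 vs cont=24.0283 → 24.0283 [wait]  node(6,4) S=135.9762 payoff=0.0000 vs cont=5.1813 → 5.1813 [wait]  node(6,5) S=209.2284 payoff=0.0000 vs cont=0.0000 → 0.0000 [wait]  node(6,6) S=321.9427 payoff=0.0000 vs cont=0.0000 → 0.0000 [wait]  ⇒ S*(6)=57.4311
t_5: node(5,0) S=30.0892 payoff=79.4708 vs cont=77.2010 → 79.4708 [stop]  node(5,1) S=46.2986 payoff=63.2614 vs cont=60.9915 → 63.2614 [stop]  node(5,2) S=71.2403 payoff=38.3197 vs cont=37.4258 → 38.3197 [stop]  node(5,3) S=109.6185 payoff=0.0000 vs cont=14.3935 → 14.3935 [wait]  node(5,4) S=168.6715 payoff=0.0000 vs cont=2.5621 → 2.5621 [wait]  node(5,5) S=259.5372 payoff=0.0000 vs cont=0.0000 → 0.0000 [wait]  ⇒ S*(5)=71.2403
t_4: node(4,0) S=37.3241 payoff=72.2359 vs cont=69.9661 → 72.2359 [stop]  node(4,1) S=57.4311 payoff=52.1289 vs cont=49.8591 → 52.1289 [stop]  node(4,2) S=88.3700 payoff=21.1900 vs cont=25.9264 → 25.9264 [wait]  node(4,3) S=135.9762 payoff=0.0000 vs cont=8.3594 → 8.3594 [wait]  node(4,4) S=209.2284 payoff=0.0000 vs cont=1.2669 → 1.2669 [wait]  ⇒ S*(4)=57.4311
t_3: node(3,0) S=46.2986 payoff=63.2614 vs cont=60.9915 → 63.2614 [stop]  node(3,1) S=71.2403 payoff=38.3197 vs cont=38.3460 → 38.3460 [wait]  node(3,2) S=109.6185 payoff=0.0000 vs cont=16.8728 → 16.8728 [wait]  node(3,3) S=168.6715 payoff=0.0000 vs cont=4.7478 → 4.7478 [wait]  ⇒ S*(3)=46.2986
t_2: node(2,0) S=57.4311 payoff=52.1289 vs cont=49.8718 → 52.1289 [stop]  node(2,1) S=88.3700 payoff=21.1900 vs cont=27.1414 → 27.1414 [wait]  node(2,2) S=135.9762 payoff=0.0000 vs cont=10.6451 → 10.6451 [wait]  ⇒ S*(2)=57.4311
t_1: node(1,0) S=71.2403 payoff=38.3197 vs cont=38.9350 → 38.9350 [wait]  node(1,1) S=109.6185 payoff=0.0000 vs cont=18.5817 → 18.5817 [wait]  ⇒ S*(1)=-
t_0: node(0,0) S=88.3700 payoff=21.1900 vs cont=28.2612 → 28.2612 [wait]  ⇒ S*(0)=-

price = 28.2612
boundary = - - 57.4311 46.2986 57.4311 71.2403 57.4311 71.2403
tree:
28.2612
38.9350 18.5817
52.1289 27.1414 10.6451
63.2614 38.3460 16.8728 4.7478
72.2359 52.1289 25.9264 8.3594 1.2669
79.4708 63.2614 38.3197 14.3935 2.5621 0.0000
85.3033 72.2359 52.1289 24.0283 5.1813 0.0000 0.0000
90.0053 79.4708 63.2614 38.3197 10.4781 0.0000 0.0000 0.0000
93.7958 85.3033 72.2359 52.1289 21.1900 0.0000 0.0000 0.0000 0.0000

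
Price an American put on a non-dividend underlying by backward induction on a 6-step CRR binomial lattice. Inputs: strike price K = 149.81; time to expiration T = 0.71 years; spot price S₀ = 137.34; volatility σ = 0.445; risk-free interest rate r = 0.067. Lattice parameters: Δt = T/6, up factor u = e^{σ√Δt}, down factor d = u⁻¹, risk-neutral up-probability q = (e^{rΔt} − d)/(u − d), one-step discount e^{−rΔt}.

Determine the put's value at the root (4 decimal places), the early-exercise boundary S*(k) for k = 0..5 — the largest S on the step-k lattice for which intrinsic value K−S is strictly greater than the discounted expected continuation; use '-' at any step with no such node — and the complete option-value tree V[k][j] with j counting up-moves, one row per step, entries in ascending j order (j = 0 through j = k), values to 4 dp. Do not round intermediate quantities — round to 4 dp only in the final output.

params: Δt=0.11833 u=1.16542 d=0.85806 q=0.48770 e^(-rΔt)=0.99210
t_6 payoffs: 94.9936 75.3586 48.6905 12.4700 0.0000 0.0000 0.0000
t_5: node(5,0) S=63.8840 payoff=85.9260 vs cont=84.7430 → 85.9260 [stop]  node(5,1) S=86.7669 payoff=63.0431 vs cont=61.8601 → 63.0431 [stop]  node(5,2) S=117.8463 payoff=31.9637 vs cont=30.7806 → 31.9637 [stop]  node(5,3) S=160.0583 payoff=0.0000 vs cont=6.3379 → 6.3379 [wait]  node(5,4) S=217.3903 payoff=0.0000 vs cont=0.0000 → 0.0000 [wait]  node(5,5) S=295.2584 payoff=0.0000 vs cont=0.0000 → 0.0000 [wait]  ⇒ S*(5)=117.8463
t_4: node(4,0) S=74.4514 payoff=75.3586 vs cont=74.1756 → 75.3586 [stop]  node(4,1) S=101.1195 payoff=48.6905 vs cont=47.5074 → 48.6905 [stop]  node(4,2) S=137.3400 payoff=12.4700 vs cont=19.3122 → 19.3122 [wait]  node(4,3) S=186.5345 payoff=0.0000 vs cont=3.2212 → 3.2212 [wait]  node(4,4) S=253.3502 payoff=0.0000 vs cont=0.0000 → 0.0000 [wait]  ⇒ S*(4)=101.1195
t_3: node(3,0) S=86.7669 payoff=63.0431 vs cont=61.8601 → 63.0431 [stop]  node(3,1) S=117.8463 payoff=31.9637 vs cont=34.0912 → 34.0912 [wait]  node(3,2) S=160.0583 payoff=0.0000 vs cont=11.3741 → 11.3741 [wait]  node(3,3) S=217.3903 payoff=0.0000 vs cont=1.6372 → 1.6372 [wait]  ⇒ S*(3)=86.7669
t_2: node(2,0) S=101.1195 payoff=48.6905 vs cont=48.5369 → 48.6905 [stop]  node(2,1) S=137.3400 payoff=12.4700 vs cont=22.8303 → 22.8303 [wait]  node(2,2) S=186.5345 payoff=0.0000 vs cont=6.5730 → 6.5730 [wait]  ⇒ S*(2)=101.1195
t_1: node(1,0) S=117.8463 payoff=31.9637 vs cont=35.7935 → 35.7935 [wait]  node(1,1) S=160.0583 payoff=0.0000 vs cont=14.7839 → 14.7839 [wait]  ⇒ S*(1)=-
t_0: node(0,0) S=137.3400 payoff=12.4700 vs cont=25.3453 → 25.3453 [wait]  ⇒ S*(0)=-

price = 25.3453
boundary = - - 101.1195 86.7669 101.1195 117.8463
tree:
25.3453
35.7935 14.7839
48.6905 22.8303 6.5730
63.0431 34.0912 11.3741 1.6372
75.3586 48.6905 19.3122 3.2212 0.0000
85.9260 63.0431 31.9637 6.3379 0.0000 0.0000
94.9936 75.3586 48.6905 12.4700 0.0000 0.0000 0.0000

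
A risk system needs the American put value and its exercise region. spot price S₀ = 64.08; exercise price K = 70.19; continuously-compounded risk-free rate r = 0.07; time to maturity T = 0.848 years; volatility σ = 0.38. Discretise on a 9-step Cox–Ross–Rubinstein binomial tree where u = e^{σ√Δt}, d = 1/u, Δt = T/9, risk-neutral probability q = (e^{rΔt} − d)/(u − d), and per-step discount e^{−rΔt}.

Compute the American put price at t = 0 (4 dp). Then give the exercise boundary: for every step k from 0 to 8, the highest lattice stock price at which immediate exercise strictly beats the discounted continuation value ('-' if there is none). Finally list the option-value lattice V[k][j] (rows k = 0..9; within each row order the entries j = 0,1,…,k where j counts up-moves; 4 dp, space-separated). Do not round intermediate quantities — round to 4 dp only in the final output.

Δt=0.09422  u=1.12372  d=0.88990  q=0.49917  discount=0.99343
step 9 (expiry): payoffs max(K−S,0) = 47.7613 41.8683 34.4270 25.0304 13.1651 0.0000 0.0000 0.0000 0.0000 0.0000
step 8: (k=8,j=0): S=25.2036, (K−S)⁺=44.9864, hold=44.5250 ⇒ V=44.9864 exercise | (k=8,j=1): S=31.8256, (K−S)⁺=38.3644, hold=37.9030 ⇒ V=38.3644 exercise | (k=8,j=2): S=40.1876, (K−S)⁺=30.0024, hold=29.5410 ⇒ V=30.0024 exercise | (k=8,j=3): S=50.7466, (K−S)⁺=19.4434, hold=18.9819 ⇒ V=19.4434 exercise | (k=8,j=4): S=64.0800, (K−S)⁺=6.1100, hold=6.5501 ⇒ V=6.5501 continue | (k=8,j=5): S=80.9166, (K−S)⁺=0.0000, hold=0.0000 ⇒ V=0.0000 continue | (k=8,j=6): S=102.1769, (K−S)⁺=0.0000, hold=0.0000 ⇒ V=0.0000 continue | (k=8,j=7): S=129.0233, (K−S)⁺=0.0000, hold=0.0000 ⇒ V=0.0000 continue | (k=8,j=8): S=162.9233, (K−S)⁺=0.0000, hold=0.0000 ⇒ V=0.0000 continue  boundary S*=50.7466
step 7: (k=7,j=0): S=28.3217, (K−S)⁺=41.8683, hold=41.4069 ⇒ V=41.8683 exercise | (k=7,j=1): S=35.7630, (K−S)⁺=34.4270, hold=33.9655 ⇒ V=34.4270 exercise | (k=7,j=2): S=45.1596, (K−S)⁺=25.0304, hold=24.5690 ⇒ V=25.0304 exercise | (k=7,j=3): S=57.0249, (K−S)⁺=13.1651, hold=12.9219 ⇒ V=13.1651 exercise | (k=7,j=4): S=72.0079, (K−S)⁺=0.0000, hold=3.2589 ⇒ V=3.2589 continue | (k=7,j=5): S=90.9275, (K−S)⁺=0.0000, hold=0.0000 ⇒ V=0.0000 continue | (k=7,j=6): S=114.8181, (K−S)⁺=0.0000, hold=0.0000 ⇒ V=0.0000 continue | (k=7,j=7): S=144.9859, (K−S)⁺=0.0000, hold=0.0000 ⇒ V=0.0000 continue  boundary S*=57.0249
step 6: (k=6,j=0): S=31.8256, (K−S)⁺=38.3644, hold=37.9030 ⇒ V=38.3644 exercise | (k=6,j=1): S=40.1876, (K−S)⁺=30.0024, hold=29.5410 ⇒ V=30.0024 exercise | (k=6,j=2): S=50.7466, (K−S)⁺=19.4434, hold=18.9819 ⇒ V=19.4434 exercise | (k=6,j=3): S=64.0800, (K−S)⁺=6.1100, hold=8.1661 ⇒ V=8.1661 continue | (k=6,j=4): S=80.9166, (K−S)⁺=0.0000, hold=1.6214 ⇒ V=1.6214 continue | (k=6,j=5): S=102.1769, (K−S)⁺=0.0000, hold=0.0000 ⇒ V=0.0000 continue | (k=6,j=6): S=129.0233, (K−S)⁺=0.0000, hold=0.0000 ⇒ V=0.0000 continue  boundary S*=50.7466
step 5: (k=5,j=0): S=35.7630, (K−S)⁺=34.4270, hold=33.9655 ⇒ V=34.4270 exercise | (k=5,j=1): S=45.1596, (K−S)⁺=25.0304, hold=24.5690 ⇒ V=25.0304 exercise | (k=5,j=2): S=57.0249, (K−S)⁺=13.1651, hold=13.7232 ⇒ V=13.7232 continue | (k=5,j=3): S=72.0079, (K−S)⁺=0.0000, hold=4.8670 ⇒ V=4.8670 continue | (k=5,j=4): S=90.9275, (K−S)⁺=0.0000, hold=0.8067 ⇒ V=0.8067 continue | (k=5,j=5): S=114.8181, (K−S)⁺=0.0000, hold=0.0000 ⇒ V=0.0000 continue  boundary S*=45.1596
step 4: (k=4,j=0): S=40.1876, (K−S)⁺=30.0024, hold=29.5410 ⇒ V=30.0024 exercise | (k=4,j=1): S=50.7466, (K−S)⁺=19.4434, hold=19.2587 ⇒ V=19.4434 exercise | (k=4,j=2): S=64.0800, (K−S)⁺=6.1100, hold=9.2413 ⇒ V=9.2413 continue | (k=4,j=3): S=80.9166, (K−S)⁺=0.0000, hold=2.8215 ⇒ V=2.8215 continue | (k=4,j=4): S=102.1769, (K−S)⁺=0.0000, hold=0.4014 ⇒ V=0.4014 continue  boundary S*=50.7466
step 3: (k=3,j=0): S=45.1596, (K−S)⁺=25.0304, hold=24.5690 ⇒ V=25.0304 exercise | (k=3,j=1): S=57.0249, (K−S)⁺=13.1651, hold=14.2564 ⇒ V=14.2564 continue | (k=3,j=2): S=72.0079, (K−S)⁺=0.0000, hold=5.9970 ⇒ V=5.9970 continue | (k=3,j=3): S=90.9275, (K−S)⁺=0.0000, hold=1.6028 ⇒ V=1.6028 continue  boundary S*=45.1596
step 2: (k=2,j=0): S=50.7466, (K−S)⁺=19.4434, hold=19.5231 ⇒ V=19.5231 continue | (k=2,j=1): S=64.0800, (K−S)⁺=6.1100, hold=10.0669 ⇒ V=10.0669 continue | (k=2,j=2): S=80.9166, (K−S)⁺=0.0000, hold=3.7785 ⇒ V=3.7785 continue  boundary S*=-
step 1: (k=1,j=0): S=57.0249, (K−S)⁺=13.1651, hold=14.7055 ⇒ V=14.7055 continue | (k=1,j=1): S=72.0079, (K−S)⁺=0.0000, hold=6.8824 ⇒ V=6.8824 continue  boundary S*=-
step 0: (k=0,j=0): S=64.0800, (K−S)⁺=6.1100, hold=10.7294 ⇒ V=10.7294 continue  boundary S*=-

price = 10.7294
boundary = - - - 45.1596 50.7466 45.1596 50.7466 57.0249 50.7466
tree:
10.7294
14.7055 6.8824
19.5231 10.0669 3.7785
25.0304 14.2564 5.9970 1.6028
30.0024 19.4434 9.2413 2.8215 0.4014
34.4270 25.0304 13.7232 4.8670 0.8067 0.0000
38.3644 30.0024 19.4434 8.1661 1.6214 0.0000 0.0000
41.8683 34.4270 25.0304 13.1651 3.2589 0.0000 0.0000 0.0000
44.9864 38.3644 30.0024 19.4434 6.5501 0.0000 0.0000 0.0000 0.0000
47.7613 41.8683 34.4270 25.0304 13.1651 0.0000 0.0000 0.0000 0.0000 0.0000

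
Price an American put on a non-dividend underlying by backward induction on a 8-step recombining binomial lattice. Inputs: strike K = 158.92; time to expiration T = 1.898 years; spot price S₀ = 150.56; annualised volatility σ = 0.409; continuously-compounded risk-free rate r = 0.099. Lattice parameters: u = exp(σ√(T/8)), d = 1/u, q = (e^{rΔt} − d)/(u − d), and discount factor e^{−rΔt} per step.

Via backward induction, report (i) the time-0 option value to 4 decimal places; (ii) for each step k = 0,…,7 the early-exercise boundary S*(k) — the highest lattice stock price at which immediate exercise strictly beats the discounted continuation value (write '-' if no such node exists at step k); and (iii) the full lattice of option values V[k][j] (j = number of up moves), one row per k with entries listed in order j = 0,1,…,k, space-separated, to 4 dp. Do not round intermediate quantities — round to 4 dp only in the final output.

Δt=0.23725  u=1.22045  d=0.81937  q=0.50962  discount=0.97679
step 8 (expiry): payoffs max(K−S,0) = 128.3315 113.3587 91.0568 57.8384 8.3600 0.0000 0.0000 0.0000 0.0000
step 7: (k=7,j=0): S=37.3317, (K−S)⁺=121.5883, hold=117.8991 ⇒ V=121.5883 exercise | (k=7,j=1): S=55.6052, (K−S)⁺=103.3148, hold=99.6256 ⇒ V=103.3148 exercise | (k=7,j=2): S=82.8234, (K−S)⁺=76.0966, hold=72.4074 ⇒ V=76.0966 exercise | (k=7,j=3): S=123.3647, (K−S)⁺=35.5553, hold=31.8662 ⇒ V=35.5553 exercise | (k=7,j=4): S=183.7505, (K−S)⁺=0.0000, hold=4.0044 ⇒ V=4.0044 continue | (k=7,j=5): S=273.6946, (K−S)⁺=0.0000, hold=0.0000 ⇒ V=0.0000 continue | (k=7,j=6): S=407.6654, (K−S)⁺=0.0000, hold=0.0000 ⇒ V=0.0000 continue | (k=7,j=7): S=607.2137, (K−S)⁺=0.0000, hold=0.0000 ⇒ V=0.0000 continue  boundary S*=123.3647
step 6: (k=6,j=0): S=45.5613, (K−S)⁺=113.3587, hold=109.6695 ⇒ V=113.3587 exercise | (k=6,j=1): S=67.8632, (K−S)⁺=91.0568, hold=87.3676 ⇒ V=91.0568 exercise | (k=6,j=2): S=101.0816, (K−S)⁺=57.8384, hold=54.1493 ⇒ V=57.8384 exercise | (k=6,j=3): S=150.5600, (K−S)⁺=8.3600, hold=19.0244 ⇒ V=19.0244 continue | (k=6,j=4): S=224.2577, (K−S)⁺=0.0000, hold=1.9181 ⇒ V=1.9181 continue | (k=6,j=5): S=334.0296, (K−S)⁺=0.0000, hold=0.0000 ⇒ V=0.0000 continue | (k=6,j=6): S=497.5339, (K−S)⁺=0.0000, hold=0.0000 ⇒ V=0.0000 continue  boundary S*=101.0816
step 5: (k=5,j=0): S=55.6052, (K−S)⁺=103.3148, hold=99.6256 ⇒ V=103.3148 exercise | (k=5,j=1): S=82.8234, (K−S)⁺=76.0966, hold=72.4074 ⇒ V=76.0966 exercise | (k=5,j=2): S=123.3647, (K−S)⁺=35.5553, hold=37.1747 ⇒ V=37.1747 continue | (k=5,j=3): S=183.7505, (K−S)⁺=0.0000, hold=10.0675 ⇒ V=10.0675 continue | (k=5,j=4): S=273.6946, (K−S)⁺=0.0000, hold=0.9188 ⇒ V=0.9188 continue | (k=5,j=5): S=407.6654, (K−S)⁺=0.0000, hold=0.0000 ⇒ V=0.0000 continue  boundary S*=82.8234
step 4: (k=4,j=0): S=67.8632, (K−S)⁺=91.0568, hold=87.3676 ⇒ V=91.0568 exercise | (k=4,j=1): S=101.0816, (K−S)⁺=57.8384, hold=54.9554 ⇒ V=57.8384 exercise | (k=4,j=2): S=150.5600, (K−S)⁺=8.3600, hold=22.8182 ⇒ V=22.8182 continue | (k=4,j=3): S=224.2577, (K−S)⁺=0.0000, hold=5.2797 ⇒ V=5.2797 continue | (k=4,j=4): S=334.0296, (K−S)⁺=0.0000, hold=0.4401 ⇒ V=0.4401 continue  boundary S*=101.0816
step 3: (k=3,j=0): S=82.8234, (K−S)⁺=76.0966, hold=72.4074 ⇒ V=76.0966 exercise | (k=3,j=1): S=123.3647, (K−S)⁺=35.5553, hold=39.0632 ⇒ V=39.0632 continue | (k=3,j=2): S=183.7505, (K−S)⁺=0.0000, hold=13.5581 ⇒ V=13.5581 continue | (k=3,j=3): S=273.6946, (K−S)⁺=0.0000, hold=2.7481 ⇒ V=2.7481 continue  boundary S*=82.8234
step 2: (k=2,j=0): S=101.0816, (K−S)⁺=57.8384, hold=55.8954 ⇒ V=57.8384 exercise | (k=2,j=1): S=150.5600, (K−S)⁺=8.3600, hold=25.4604 ⇒ V=25.4604 continue | (k=2,j=2): S=224.2577, (K−S)⁺=0.0000, hold=7.8623 ⇒ V=7.8623 continue  boundary S*=101.0816
step 1: (k=1,j=0): S=123.3647, (K−S)⁺=35.5553, hold=40.3785 ⇒ V=40.3785 continue | (k=1,j=1): S=183.7505, (K−S)⁺=0.0000, hold=16.1093 ⇒ V=16.1093 continue  boundary S*=-
step 0: (k=0,j=0): S=150.5600, (K−S)⁺=8.3600, hold=27.3603 ⇒ V=27.3603 continue  boundary S*=-

price = 27.3603
boundary = - - 101.0816 82.8234 101.0816 82.8234 101.0816 123.3647
tree:
27.3603
40.3785 16.1093
57.8384 25.4604 7.8623
76.0966 39.0632 13.5581 2.7481
91.0568 57.8384 22.8182 5.2797 0.4401
103.3148 76.0966 37.1747 10.0675 0.9188 0.0000
113.3587 91.0568 57.8384 19.0244 1.9181 0.0000 0.0000
121.5883 103.3148 76.0966 35.5553 4.0044 0.0000 0.0000 0.0000
128.3315 113.3587 91.0568 57.8384 8.3600 0.0000 0.0000 0.0000 0.0000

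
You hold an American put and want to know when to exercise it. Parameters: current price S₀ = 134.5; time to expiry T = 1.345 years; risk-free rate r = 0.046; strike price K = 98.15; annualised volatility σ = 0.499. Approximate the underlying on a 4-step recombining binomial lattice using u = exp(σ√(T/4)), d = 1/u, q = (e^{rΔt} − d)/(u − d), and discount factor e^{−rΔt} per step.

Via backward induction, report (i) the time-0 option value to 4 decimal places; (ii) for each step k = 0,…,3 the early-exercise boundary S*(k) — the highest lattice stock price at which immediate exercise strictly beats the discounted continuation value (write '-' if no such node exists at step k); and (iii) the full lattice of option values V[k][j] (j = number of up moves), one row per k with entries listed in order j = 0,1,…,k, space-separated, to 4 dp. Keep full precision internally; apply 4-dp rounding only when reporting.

Δt=0.33625  u=1.33557  d=0.74875  q=0.45472  discount=0.98465
step 4 (expiry): payoffs max(K−S,0) = 55.8773 22.7465 0.0000 0.0000 0.0000
step 3: (k=3,j=0): S=56.4580, (K−S)⁺=41.6920, hold=40.1855 ⇒ V=41.6920 exercise | (k=3,j=1): S=100.7063, (K−S)⁺=0.0000, hold=12.2128 ⇒ V=12.2128 continue | (k=3,j=2): S=179.6337, (K−S)⁺=0.0000, hold=0.0000 ⇒ V=0.0000 continue | (k=3,j=3): S=320.4193, (K−S)⁺=0.0000, hold=0.0000 ⇒ V=0.0000 continue  boundary S*=56.4580
step 2: (k=2,j=0): S=75.4035, (K−S)⁺=22.7465, hold=27.8529 ⇒ V=27.8529 continue | (k=2,j=1): S=134.5000, (K−S)⁺=0.0000, hold=6.5571 ⇒ V=6.5571 continue | (k=2,j=2): S=239.9127, (K−S)⁺=0.0000, hold=0.0000 ⇒ V=0.0000 continue  boundary S*=-
step 1: (k=1,j=0): S=100.7063, (K−S)⁺=0.0000, hold=17.8903 ⇒ V=17.8903 continue | (k=1,j=1): S=179.6337, (K−S)⁺=0.0000, hold=3.5205 ⇒ V=3.5205 continue  boundary S*=-
step 0: (k=0,j=0): S=134.5000, (K−S)⁺=0.0000, hold=11.1817 ⇒ V=11.1817 continue  boundary S*=-

price = 11.1817
boundary = - - - 56.4580
tree:
11.1817
17.8903 3.5205
27.8529 6.5571 0.0000
41.6920 12.2128 0.0000 0.0000
55.8773 22.7465 0.0000 0.0000 0.0000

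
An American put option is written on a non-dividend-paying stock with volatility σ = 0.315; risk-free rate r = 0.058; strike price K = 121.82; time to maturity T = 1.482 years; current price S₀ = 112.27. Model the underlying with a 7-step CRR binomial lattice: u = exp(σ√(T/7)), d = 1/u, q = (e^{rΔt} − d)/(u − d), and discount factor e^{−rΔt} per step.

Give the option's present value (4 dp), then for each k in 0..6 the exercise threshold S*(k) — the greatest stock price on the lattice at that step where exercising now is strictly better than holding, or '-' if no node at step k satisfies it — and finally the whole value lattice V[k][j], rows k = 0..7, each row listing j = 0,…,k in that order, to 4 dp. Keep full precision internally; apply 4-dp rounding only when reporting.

Δt=0.21171, u=1.15597, d=0.86507, q=0.50630, disc=e^(-rΔt)=0.98780
k=7 terminal: V=max(K-S,0) → 81.1157 67.4283 49.1383 24.6980 0.0000 0.0000 0.0000 0.0000
k=6: j=0 S=47.0529 intr=74.7671 cont=73.2804 V=74.7671[EX]; j=1 S=62.8751 intr=58.9449 cont=57.4582 V=58.9449[EX]; j=2 S=84.0178 intr=37.8022 cont=36.3155 V=37.8022[EX]; j=3 S=112.2700 intr=9.5500 cont=12.0446 V=12.0446[hold]; j=4 S=150.0224 intr=0.0000 cont=0.0000 V=0.0000[hold]; j=5 S=200.4697 intr=0.0000 cont=0.0000 V=0.0000[hold]; j=6 S=267.8806 intr=0.0000 cont=0.0000 V=0.0000[hold]  S*(6)=84.0178
k=5: j=0 S=54.3917 intr=67.4283 cont=65.9416 V=67.4283[EX]; j=1 S=72.6817 intr=49.1383 cont=47.6516 V=49.1383[EX]; j=2 S=97.1220 intr=24.6980 cont=24.4589 V=24.6980[EX]; j=3 S=129.7807 intr=0.0000 cont=5.8738 V=5.8738[hold]; j=4 S=173.4213 intr=0.0000 cont=0.0000 V=0.0000[hold]; j=5 S=231.7368 intr=0.0000 cont=0.0000 V=0.0000[hold]  S*(5)=97.1220
k=4: j=0 S=62.8751 intr=58.9449 cont=57.4582 V=58.9449[EX]; j=1 S=84.0178 intr=37.8022 cont=36.3155 V=37.8022[EX]; j=2 S=112.2700 intr=9.5500 cont=14.9822 V=14.9822[hold]; j=3 S=150.0224 intr=0.0000 cont=2.8645 V=2.8645[hold]; j=4 S=200.4697 intr=0.0000 cont=0.0000 V=0.0000[hold]  S*(4)=84.0178
k=3: j=0 S=72.6817 intr=49.1383 cont=47.6516 V=49.1383[EX]; j=1 S=97.1220 intr=24.6980 cont=25.9281 V=25.9281[hold]; j=2 S=129.7807 intr=0.0000 cont=8.7390 V=8.7390[hold]; j=3 S=173.4213 intr=0.0000 cont=1.3969 V=1.3969[hold]  S*(3)=72.6817
k=2: j=0 S=84.0178 intr=37.8022 cont=36.9307 V=37.8022[EX]; j=1 S=112.2700 intr=9.5500 cont=17.0150 V=17.0150[hold]; j=2 S=150.0224 intr=0.0000 cont=4.9604 V=4.9604[hold]  S*(2)=84.0178
k=1: j=0 S=97.1220 intr=24.6980 cont=26.9447 V=26.9447[hold]; j=1 S=129.7807 intr=0.0000 cont=10.7786 V=10.7786[hold]  S*(1)=-
k=0: j=0 S=112.2700 intr=9.5500 cont=18.5308 V=18.5308[hold]  S*(0)=-

price = 18.5308
boundary = - - 84.0178 72.6817 84.0178 97.1220 84.0178
tree:
18.5308
26.9447 10.7786
37.8022 17.0150 4.9604
49.1383 25.9281 8.7390 1.3969
58.9449 37.8022 14.9822 2.8645 0.0000
67.4283 49.1383 24.6980 5.8738 0.0000 0.0000
74.7671 58.9449 37.8022 12.0446 0.0000 0.0000 0.0000
81.1157 67.4283 49.1383 24.6980 0.0000 0.0000 0.0000 0.0000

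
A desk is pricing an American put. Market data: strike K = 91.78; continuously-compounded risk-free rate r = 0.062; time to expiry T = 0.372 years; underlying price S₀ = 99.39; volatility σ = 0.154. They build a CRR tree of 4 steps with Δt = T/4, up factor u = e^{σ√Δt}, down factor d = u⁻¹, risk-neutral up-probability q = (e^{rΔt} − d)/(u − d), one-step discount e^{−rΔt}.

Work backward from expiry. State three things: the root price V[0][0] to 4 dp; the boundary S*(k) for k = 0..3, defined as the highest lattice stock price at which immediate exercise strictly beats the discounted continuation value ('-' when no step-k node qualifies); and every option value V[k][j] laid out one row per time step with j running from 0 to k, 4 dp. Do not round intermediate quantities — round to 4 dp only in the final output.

price = 0.6801
boundary = - - - 86.3286
tree:
0.6801
1.3771 0.1166
2.7583 0.2605 0.0000
5.4514 0.5821 0.0000 0.0000
9.4120 1.3004 0.0000 0.0000 0.0000

Δt=0.09300  u=1.04808  d=0.95412  q=0.54980  discount=0.99425
step 4 (expiry): payoffs max(K−S,0) = 9.4120 1.3004 0.0000 0.0000 0.0000
step 3: (k=3,j=0): S=86.3286, (K−S)⁺=5.4514, hold=4.9238 ⇒ V=5.4514 exercise | (k=3,j=1): S=94.8302, (K−S)⁺=0.0000, hold=0.5821 ⇒ V=0.5821 continue | (k=3,j=2): S=104.1691, (K−S)⁺=0.0000, hold=0.0000 ⇒ V=0.0000 continue | (k=3,j=3): S=114.4276, (K−S)⁺=0.0000, hold=0.0000 ⇒ V=0.0000 continue  boundary S*=86.3286
step 2: (k=2,j=0): S=90.4796, (K−S)⁺=1.3004, hold=2.7583 ⇒ V=2.7583 continue | (k=2,j=1): S=99.3900, (K−S)⁺=0.0000, hold=0.2605 ⇒ V=0.2605 continue | (k=2,j=2): S=109.1779, (K−S)⁺=0.0000, hold=0.0000 ⇒ V=0.0000 continue  boundary S*=-
step 1: (k=1,j=0): S=94.8302, (K−S)⁺=0.0000, hold=1.3771 ⇒ V=1.3771 continue | (k=1,j=1): S=104.1691, (K−S)⁺=0.0000, hold=0.1166 ⇒ V=0.1166 continue  boundary S*=-
step 0: (k=0,j=0): S=99.3900, (K−S)⁺=0.0000, hold=0.6801 ⇒ V=0.6801 continue  boundary S*=-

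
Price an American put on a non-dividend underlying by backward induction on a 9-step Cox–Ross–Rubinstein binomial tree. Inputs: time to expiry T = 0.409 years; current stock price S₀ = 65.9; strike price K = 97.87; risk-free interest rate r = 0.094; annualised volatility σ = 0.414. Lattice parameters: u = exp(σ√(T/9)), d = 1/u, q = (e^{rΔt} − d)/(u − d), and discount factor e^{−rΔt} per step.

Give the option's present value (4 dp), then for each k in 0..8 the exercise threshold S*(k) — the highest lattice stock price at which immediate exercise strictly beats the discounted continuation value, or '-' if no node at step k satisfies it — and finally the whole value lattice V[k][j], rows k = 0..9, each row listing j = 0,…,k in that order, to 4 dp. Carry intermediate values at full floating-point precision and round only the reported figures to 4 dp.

price = 31.9700
boundary = 65.9000 71.9804 65.9000 71.9804 65.9000 71.9804 78.6218 71.9804 78.6218
tree:
31.9700
37.5368 25.8896
42.6333 31.9700 19.8986
47.2993 37.5368 25.8896 14.1290
51.5711 42.6333 31.9700 19.5242 8.9009
55.4821 47.2993 37.5368 25.8896 13.3803 4.5361
59.0628 51.5711 42.6333 31.9700 19.2482 7.6772 1.4610
62.3409 55.4821 47.2993 37.5368 25.8896 12.5144 2.9472 0.0000
65.3422 59.0628 51.5711 42.6333 31.9700 19.2482 5.9455 0.0000 0.0000
68.0899 62.3409 55.4821 47.2993 37.5368 25.8896 11.9940 0.0000 0.0000 0.0000

Δt=0.04544, u=1.09227, d=0.91553, q=0.50217, disc=e^(-rΔt)=0.99574
k=9 terminal: V=max(K-S,0) → 68.0899 62.3409 55.4821 47.2993 37.5368 25.8896 11.9940 0.0000 0.0000 0.0000
k=8: j=0 S=32.5278 intr=65.3422 cont=64.9250 V=65.3422[EX]; j=1 S=38.8072 intr=59.0628 cont=58.6456 V=59.0628[EX]; j=2 S=46.2989 intr=51.5711 cont=51.1540 V=51.5711[EX]; j=3 S=55.2367 intr=42.6333 cont=42.2161 V=42.6333[EX]; j=4 S=65.9000 intr=31.9700 cont=31.5528 V=31.9700[EX]; j=5 S=78.6218 intr=19.2482 cont=18.8310 V=19.2482[EX]; j=6 S=93.7995 intr=4.0705 cont=5.9455 V=5.9455[hold]; j=7 S=111.9072 intr=0.0000 cont=0.0000 V=0.0000[hold]; j=8 S=133.5106 intr=0.0000 cont=0.0000 V=0.0000[hold]  S*(8)=78.6218
k=7: j=0 S=35.5291 intr=62.3409 cont=61.9237 V=62.3409[EX]; j=1 S=42.3879 intr=55.4821 cont=55.0650 V=55.4821[EX]; j=2 S=50.5707 intr=47.2993 cont=46.8821 V=47.2993[EX]; j=3 S=60.3332 intr=37.5368 cont=37.1196 V=37.5368[EX]; j=4 S=71.9804 intr=25.8896 cont=25.4724 V=25.8896[EX]; j=5 S=85.8760 intr=11.9940 cont=12.5144 V=12.5144[hold]; j=6 S=102.4541 intr=0.0000 cont=2.9472 V=2.9472[hold]; j=7 S=122.2326 intr=0.0000 cont=0.0000 V=0.0000[hold]  S*(7)=71.9804
k=6: j=0 S=38.8072 intr=59.0628 cont=58.6456 V=59.0628[EX]; j=1 S=46.2989 intr=51.5711 cont=51.1540 V=51.5711[EX]; j=2 S=55.2367 intr=42.6333 cont=42.2161 V=42.6333[EX]; j=3 S=65.9000 intr=31.9700 cont=31.5528 V=31.9700[EX]; j=4 S=78.6218 intr=19.2482 cont=19.0912 V=19.2482[EX]; j=5 S=93.7995 intr=4.0705 cont=7.6772 V=7.6772[hold]; j=6 S=111.9072 intr=0.0000 cont=1.4610 V=1.4610[hold]  S*(6)=78.6218
k=5: j=0 S=42.3879 intr=55.4821 cont=55.0650 V=55.4821[EX]; j=1 S=50.5707 intr=47.2993 cont=46.8821 V=47.2993[EX]; j=2 S=60.3332 intr=37.5368 cont=37.1196 V=37.5368[EX]; j=3 S=71.9804 intr=25.8896 cont=25.4724 V=25.8896[EX]; j=4 S=85.8760 intr=11.9940 cont=13.3803 V=13.3803[hold]; j=5 S=102.4541 intr=0.0000 cont=4.5361 V=4.5361[hold]  S*(5)=71.9804
k=4: j=0 S=46.2989 intr=51.5711 cont=51.1540 V=51.5711[EX]; j=1 S=55.2367 intr=42.6333 cont=42.2161 V=42.6333[EX]; j=2 S=65.9000 intr=31.9700 cont=31.5528 V=31.9700[EX]; j=3 S=78.6218 intr=19.2482 cont=19.5242 V=19.5242[hold]; j=4 S=93.7995 intr=4.0705 cont=8.9009 V=8.9009[hold]  S*(4)=65.9000
k=3: j=0 S=50.5707 intr=47.2993 cont=46.8821 V=47.2993[EX]; j=1 S=60.3332 intr=37.5368 cont=37.1196 V=37.5368[EX]; j=2 S=71.9804 intr=25.8896 cont=25.6104 V=25.8896[EX]; j=3 S=85.8760 intr=11.9940 cont=14.1290 V=14.1290[hold]  S*(3)=71.9804
k=2: j=0 S=55.2367 intr=42.6333 cont=42.2161 V=42.6333[EX]; j=1 S=65.9000 intr=31.9700 cont=31.5528 V=31.9700[EX]; j=2 S=78.6218 intr=19.2482 cont=19.8986 V=19.8986[hold]  S*(2)=65.9000
k=1: j=0 S=60.3332 intr=37.5368 cont=37.1196 V=37.5368[EX]; j=1 S=71.9804 intr=25.8896 cont=25.7976 V=25.8896[EX]  S*(1)=71.9804
k=0: j=0 S=65.9000 intr=31.9700 cont=31.5528 V=31.9700[EX]  S*(0)=65.9000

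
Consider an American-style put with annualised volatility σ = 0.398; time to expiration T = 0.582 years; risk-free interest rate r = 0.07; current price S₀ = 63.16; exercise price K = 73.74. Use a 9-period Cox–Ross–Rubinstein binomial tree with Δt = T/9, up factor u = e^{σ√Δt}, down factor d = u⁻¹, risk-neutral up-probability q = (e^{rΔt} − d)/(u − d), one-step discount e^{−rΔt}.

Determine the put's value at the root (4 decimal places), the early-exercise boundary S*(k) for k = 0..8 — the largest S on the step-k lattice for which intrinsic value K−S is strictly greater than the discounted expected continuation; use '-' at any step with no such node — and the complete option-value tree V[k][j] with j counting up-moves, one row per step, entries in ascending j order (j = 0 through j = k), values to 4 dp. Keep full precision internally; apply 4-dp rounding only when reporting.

price = 13.2436
boundary = - - 51.5860 46.6205 51.5860 46.6205 51.5860 57.0804 63.1600
tree:
13.2436
17.3839 9.1758
22.1540 12.7168 5.6772
27.1195 17.0792 8.4194 2.9547
31.6070 22.1540 12.1011 4.7715 1.1437
35.6626 27.1195 16.7490 7.5093 2.0452 0.2420
39.3278 31.6070 22.1540 11.4338 3.6074 0.4834 0.0000
42.6402 35.6626 27.1195 16.6596 6.2512 0.9657 0.0000 0.0000
45.6338 39.3278 31.6070 22.1540 10.5800 1.9289 0.0000 0.0000 0.0000
48.3392 42.6402 35.6626 27.1195 16.6596 3.8529 0.0000 0.0000 0.0000 0.0000

Δt=0.06467  u=1.10651  d=0.90374  q=0.49709  discount=0.99548
step 9 (expiry): payoffs max(K−S,0) = 48.3392 42.6402 35.6626 27.1195 16.6596 3.8529 0.0000 0.0000 0.0000 0.0000
step 8: (k=8,j=0): S=28.1062, (K−S)⁺=45.6338, hold=45.3007 ⇒ V=45.6338 exercise | (k=8,j=1): S=34.4122, (K−S)⁺=39.3278, hold=38.9948 ⇒ V=39.3278 exercise | (k=8,j=2): S=42.1330, (K−S)⁺=31.6070, hold=31.2740 ⇒ V=31.6070 exercise | (k=8,j=3): S=51.5860, (K−S)⁺=22.1540, hold=21.8209 ⇒ V=22.1540 exercise | (k=8,j=4): S=63.1600, (K−S)⁺=10.5800, hold=10.2470 ⇒ V=10.5800 exercise | (k=8,j=5): S=77.3307, (K−S)⁺=0.0000, hold=1.9289 ⇒ V=1.9289 continue | (k=8,j=6): S=94.6808, (K−S)⁺=0.0000, hold=0.0000 ⇒ V=0.0000 continue | (k=8,j=7): S=115.9236, (K−S)⁺=0.0000, hold=0.0000 ⇒ V=0.0000 continue | (k=8,j=8): S=141.9324, (K−S)⁺=0.0000, hold=0.0000 ⇒ V=0.0000 continue  boundary S*=63.1600
step 7: (k=7,j=0): S=31.0998, (K−S)⁺=42.6402, hold=42.3072 ⇒ V=42.6402 exercise | (k=7,j=1): S=38.0774, (K−S)⁺=35.6626, hold=35.3295 ⇒ V=35.6626 exercise | (k=7,j=2): S=46.6205, (K−S)⁺=27.1195, hold=26.7864 ⇒ V=27.1195 exercise | (k=7,j=3): S=57.0804, (K−S)⁺=16.6596, hold=16.3265 ⇒ V=16.6596 exercise | (k=7,j=4): S=69.8871, (K−S)⁺=3.8529, hold=6.2512 ⇒ V=6.2512 continue | (k=7,j=5): S=85.5671, (K−S)⁺=0.0000, hold=0.9657 ⇒ V=0.9657 continue | (k=7,j=6): S=104.7651, (K−S)⁺=0.0000, hold=0.0000 ⇒ V=0.0000 continue | (k=7,j=7): S=128.2705, (K−S)⁺=0.0000, hold=0.0000 ⇒ V=0.0000 continue  boundary S*=57.0804
step 6: (k=6,j=0): S=34.4122, (K−S)⁺=39.3278, hold=38.9948 ⇒ V=39.3278 exercise | (k=6,j=1): S=42.1330, (K−S)⁺=31.6070, hold=31.2740 ⇒ V=31.6070 exercise | (k=6,j=2): S=51.5860, (K−S)⁺=22.1540, hold=21.8209 ⇒ V=22.1540 exercise | (k=6,j=3): S=63.1600, (K−S)⁺=10.5800, hold=11.4338 ⇒ V=11.4338 continue | (k=6,j=4): S=77.3307, (K−S)⁺=0.0000, hold=3.6074 ⇒ V=3.6074 continue | (k=6,j=5): S=94.6808, (K−S)⁺=0.0000, hold=0.4834 ⇒ V=0.4834 continue | (k=6,j=6): S=115.9236, (K−S)⁺=0.0000, hold=0.0000 ⇒ V=0.0000 continue  boundary S*=51.5860
step 5: (k=5,j=0): S=38.0774, (K−S)⁺=35.6626, hold=35.3295 ⇒ V=35.6626 exercise | (k=5,j=1): S=46.6205, (K−S)⁺=27.1195, hold=26.7864 ⇒ V=27.1195 exercise | (k=5,j=2): S=57.0804, (K−S)⁺=16.6596, hold=16.7490 ⇒ V=16.7490 continue | (k=5,j=3): S=69.8871, (K−S)⁺=3.8529, hold=7.5093 ⇒ V=7.5093 continue | (k=5,j=4): S=85.5671, (K−S)⁺=0.0000, hold=2.0452 ⇒ V=2.0452 continue | (k=5,j=5): S=104.7651, (K−S)⁺=0.0000, hold=0.2420 ⇒ V=0.2420 continue  boundary S*=46.6205
step 4: (k=4,j=0): S=42.1330, (K−S)⁺=31.6070, hold=31.2740 ⇒ V=31.6070 exercise | (k=4,j=1): S=51.5860, (K−S)⁺=22.1540, hold=21.8652 ⇒ V=22.1540 exercise | (k=4,j=2): S=63.1600, (K−S)⁺=10.5800, hold=12.1011 ⇒ V=12.1011 continue | (k=4,j=3): S=77.3307, (K−S)⁺=0.0000, hold=4.7715 ⇒ V=4.7715 continue | (k=4,j=4): S=94.6808, (K−S)⁺=0.0000, hold=1.1437 ⇒ V=1.1437 continue  boundary S*=51.5860
step 3: (k=3,j=0): S=46.6205, (K−S)⁺=27.1195, hold=26.7864 ⇒ V=27.1195 exercise | (k=3,j=1): S=57.0804, (K−S)⁺=16.6596, hold=17.0792 ⇒ V=17.0792 continue | (k=3,j=2): S=69.8871, (K−S)⁺=3.8529, hold=8.4194 ⇒ V=8.4194 continue | (k=3,j=3): S=85.5671, (K−S)⁺=0.0000, hold=2.9547 ⇒ V=2.9547 continue  boundary S*=46.6205
step 2: (k=2,j=0): S=51.5860, (K−S)⁺=22.1540, hold=22.0286 ⇒ V=22.1540 exercise | (k=2,j=1): S=63.1600, (K−S)⁺=10.5800, hold=12.7168 ⇒ V=12.7168 continue | (k=2,j=2): S=77.3307, (K−S)⁺=0.0000, hold=5.6772 ⇒ V=5.6772 continue  boundary S*=51.5860
step 1: (k=1,j=0): S=57.0804, (K−S)⁺=16.6596, hold=17.3839 ⇒ V=17.3839 continue | (k=1,j=1): S=69.8871, (K−S)⁺=3.8529, hold=9.1758 ⇒ V=9.1758 continue  boundary S*=-
step 0: (k=0,j=0): S=63.1600, (K−S)⁺=10.5800, hold=13.2436 ⇒ V=13.2436 continue  boundary S*=-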